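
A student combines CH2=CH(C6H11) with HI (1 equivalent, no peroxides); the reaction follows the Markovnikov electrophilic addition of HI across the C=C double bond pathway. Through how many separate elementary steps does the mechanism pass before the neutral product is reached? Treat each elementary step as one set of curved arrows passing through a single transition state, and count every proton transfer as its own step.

Step 1: Electrophilic addition begins with the π(C=C) electrons forming a bond to the proton of HI. Following Markovnikov's rule, the resulting cation is secondary. The H–I bond breaks heterolytically, releasing I⁻.
Step 2: Carbocation rearrangement: a 1,2-hydride shift from the adjacent cyclohexyl carbon converts the initially-formed secondary cation into the more stable tertiary cation.
Step 3: The I⁻ anion donates a lone pair to the carbocation, forming the new C–I σ-bond and giving the neutral alkyl halide.
Total: 3 elementary steps.

3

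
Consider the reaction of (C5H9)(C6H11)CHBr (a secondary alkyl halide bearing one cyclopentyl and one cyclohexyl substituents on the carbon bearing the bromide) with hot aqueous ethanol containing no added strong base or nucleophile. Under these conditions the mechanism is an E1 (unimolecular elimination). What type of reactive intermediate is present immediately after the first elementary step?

secondary carbocation

Step 1: Unassisted departure of Br⁻ (taking the C–Br bonding pair) generates a secondary carbocation.
After step 1 the species present is a secondary carbocation.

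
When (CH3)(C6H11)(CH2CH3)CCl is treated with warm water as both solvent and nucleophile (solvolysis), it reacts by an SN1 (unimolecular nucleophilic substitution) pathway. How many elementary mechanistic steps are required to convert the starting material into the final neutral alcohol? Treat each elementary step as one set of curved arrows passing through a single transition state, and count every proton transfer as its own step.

Step 1: Ionisation: the C–Cl σ-bond cleaves heterolytically; both bonding electrons depart with Cl⁻, leaving a tertiary carbocation at the α-carbon.
(No 1,2-shift: no single shift to an adjacent carbon would give a more stable cation.)
Step 2: Nucleophilic capture: the oxygen of H2O bonds to the cationic carbon, producing an oxonium-ion intermediate.
Step 3: Deprotonation of the oxonium oxygen by solvent water yields the neutral alcohol.
Total: 3 elementary steps.

3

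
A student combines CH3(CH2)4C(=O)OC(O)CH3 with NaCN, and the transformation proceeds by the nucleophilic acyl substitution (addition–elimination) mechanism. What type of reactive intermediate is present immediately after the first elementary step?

Step 1: CN⁻ adds to the carbonyl carbon; the C=O π electrons shift onto oxygen and a tetrahedral alkoxide intermediate forms.
After step 1 the species present is a tetrahedral intermediate.

tetrahedral intermediate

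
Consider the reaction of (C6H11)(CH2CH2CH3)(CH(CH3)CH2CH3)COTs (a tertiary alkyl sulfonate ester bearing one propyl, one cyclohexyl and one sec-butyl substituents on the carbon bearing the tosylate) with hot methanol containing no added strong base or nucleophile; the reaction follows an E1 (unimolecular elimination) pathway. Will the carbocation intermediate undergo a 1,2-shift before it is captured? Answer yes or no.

The first-formed carbocation is tertiary.
No single 1,2-shift to an adjacent carbon would produce a more-substituted cation than the one already present, so no rearrangement occurs.

no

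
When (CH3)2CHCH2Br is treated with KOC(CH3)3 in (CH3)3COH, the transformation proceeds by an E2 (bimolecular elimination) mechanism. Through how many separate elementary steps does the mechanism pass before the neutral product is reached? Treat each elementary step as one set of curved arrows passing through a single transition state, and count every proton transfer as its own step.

1

Step 1: The strong base (CH3)3CO⁻ removes a β-hydrogen; in the same concerted event the electrons of the breaking C–H bond form the new π(C=C) bond and the C–Br σ-bond breaks, expelling Br⁻. Anti-periplanar geometry; one transition state.
Total: 1 elementary step.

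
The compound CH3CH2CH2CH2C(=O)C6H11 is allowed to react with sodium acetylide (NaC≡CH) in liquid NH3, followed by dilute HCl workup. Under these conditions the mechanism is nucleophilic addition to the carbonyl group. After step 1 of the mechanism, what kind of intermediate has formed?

tetrahedral alkoxide intermediate

Step 1: HC≡C⁻ attacks the sp² carbonyl carbon; the C=O π bond breaks and the electrons end up as a lone pair on the alkoxide oxygen of the tetrahedral intermediate.
After step 1 the species present is a tetrahedral alkoxide intermediate.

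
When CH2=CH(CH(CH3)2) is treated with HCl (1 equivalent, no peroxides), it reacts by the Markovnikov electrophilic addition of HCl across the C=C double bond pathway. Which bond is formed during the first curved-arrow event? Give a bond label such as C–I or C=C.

C–H

Step 1: The π electrons of the C=C bond attack a proton of HCl; Markovnikov addition places the new C–H on the less-substituted alkene carbon, so the positive charge ends up on the more-substituted carbon — a secondary carbocation. The H–Cl bond breaks heterolytically, releasing Cl⁻.
The bond formed in this step is the C–H bond.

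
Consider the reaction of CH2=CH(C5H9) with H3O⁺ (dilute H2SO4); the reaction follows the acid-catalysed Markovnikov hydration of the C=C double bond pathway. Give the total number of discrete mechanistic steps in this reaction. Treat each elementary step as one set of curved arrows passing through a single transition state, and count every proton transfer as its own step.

4

Step 1: Electrophilic addition begins with the π(C=C) electrons forming a bond to the proton of H3O⁺. Following Markovnikov's rule, the resulting cation is secondary. H2O is released.
Step 2: A 1,2-hydride shift from the adjacent cyclopentyl carbon moves the positive charge from the secondary centre to an adjacent carbon, generating a more stable tertiary carbocation.
Step 3: A lone pair on the oxygen of H2O attacks the carbocation, forming a C–O bond and an oxonium ion (a protonated alcohol).
Step 4: Deprotonation of the oxonium ion by a water molecule delivers the neutral alcohol and regenerates the acid catalyst.
Total: 4 elementary steps.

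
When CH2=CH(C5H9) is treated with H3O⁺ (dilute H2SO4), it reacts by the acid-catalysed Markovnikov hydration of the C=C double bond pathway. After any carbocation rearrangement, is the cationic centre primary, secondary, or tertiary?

Step 1: Protonation of the alkene by H3O⁺: the π bond acts as the nucleophile and picks up H⁺, giving the more stable (Markovnikov) secondary carbocation. H2O is released.
Step 2: Carbocation rearrangement: a 1,2-hydride shift from the adjacent cyclopentyl carbon converts the initially-formed secondary cation into the more stable tertiary cation.
The cation rearranges from secondary to tertiary via a 1,2-hydride shift from the adjacent cyclopentyl carbon; the tertiary cation is what reacts next.

tertiary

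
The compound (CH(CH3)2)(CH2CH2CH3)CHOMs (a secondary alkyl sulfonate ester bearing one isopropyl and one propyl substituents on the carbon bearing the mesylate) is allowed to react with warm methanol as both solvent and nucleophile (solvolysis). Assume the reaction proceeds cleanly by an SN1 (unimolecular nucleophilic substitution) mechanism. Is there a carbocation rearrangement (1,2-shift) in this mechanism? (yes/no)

yes

The first-formed carbocation is secondary.
The adjacent isopropyl carbon already bears 2 other carbon substituents and has a hydrogen to migrate; after a 1,2-hydride shift from that carbon the positive charge sits on a tertiary centre.
Tertiary is more stable than secondary, so the shift occurs.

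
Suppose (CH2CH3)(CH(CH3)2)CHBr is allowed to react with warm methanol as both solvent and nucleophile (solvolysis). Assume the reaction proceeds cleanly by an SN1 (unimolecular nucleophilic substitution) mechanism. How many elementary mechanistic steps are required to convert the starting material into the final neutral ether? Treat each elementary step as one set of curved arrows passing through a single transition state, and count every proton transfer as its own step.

Step 1: Rate-determining heterolysis of the C–Br bond gives Br⁻ and a secondary carbocation.
Step 2: A 1,2-hydride shift from the adjacent isopropyl carbon moves the positive charge from the secondary centre to an adjacent carbon, generating a more stable tertiary carbocation.
Step 3: A lone pair on the oxygen of CH3OH attacks the carbocation, forming a new C–O σ-bond and an oxonium ion.
Step 4: Proton transfer from the O–H of the oxonium ion to a solvent molecule delivers the neutral ether.
Total: 4 elementary steps.

4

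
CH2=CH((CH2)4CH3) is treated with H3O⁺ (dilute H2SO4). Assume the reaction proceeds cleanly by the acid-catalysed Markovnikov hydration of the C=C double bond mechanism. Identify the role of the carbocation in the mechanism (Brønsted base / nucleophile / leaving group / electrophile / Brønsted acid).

electrophile

Step 2: Nucleophilic capture of the cation by H2O produces the protonated alcohol (an oxonium ion).
The carbocation accepts an electron pair into an empty or π* orbital — it is the electrophile.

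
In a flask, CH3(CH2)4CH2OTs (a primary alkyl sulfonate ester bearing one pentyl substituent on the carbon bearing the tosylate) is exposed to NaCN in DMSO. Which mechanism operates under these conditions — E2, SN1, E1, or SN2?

Conditions: a primary substrate with a strong nucleophile in the polar aprotic solvent DMSO.
These conditions are the textbook signature of the SN2 pathway.
An unhindered substrate with a strong nucleophile in a polar aprotic solvent favours one-step backside displacement.

SN2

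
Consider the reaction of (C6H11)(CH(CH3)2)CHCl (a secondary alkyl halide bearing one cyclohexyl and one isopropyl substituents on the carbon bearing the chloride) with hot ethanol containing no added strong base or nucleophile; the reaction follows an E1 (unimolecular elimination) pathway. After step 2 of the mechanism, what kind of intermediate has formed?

tertiary carbocation

Step 1: The C–Cl bond breaks with both electrons going to the chloride; Cl⁻ leaves and a secondary carbocation remains.
Step 2: A 1,2-hydride shift from the adjacent cyclohexyl carbon moves the positive charge from the secondary centre to an adjacent carbon, generating a more stable tertiary carbocation.
After step 2 the species present is a tertiary carbocation.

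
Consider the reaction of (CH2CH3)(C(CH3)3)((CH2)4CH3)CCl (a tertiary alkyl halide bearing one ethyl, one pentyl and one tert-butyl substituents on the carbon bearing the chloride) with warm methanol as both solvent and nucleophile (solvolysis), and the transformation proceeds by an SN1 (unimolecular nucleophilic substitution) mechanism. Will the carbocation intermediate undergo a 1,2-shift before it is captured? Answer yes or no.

The first-formed carbocation is tertiary.
No single 1,2-shift to an adjacent carbon would produce a more-substituted cation than the one already present, so no rearrangement occurs.

no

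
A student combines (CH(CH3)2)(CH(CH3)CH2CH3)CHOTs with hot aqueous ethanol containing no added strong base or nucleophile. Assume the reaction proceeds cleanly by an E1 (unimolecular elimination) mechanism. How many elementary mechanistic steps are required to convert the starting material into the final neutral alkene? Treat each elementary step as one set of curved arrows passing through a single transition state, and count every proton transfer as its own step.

3

Step 1: The C–O bond breaks with both electrons going to the tosylate; TsO⁻ leaves and a secondary carbocation remains.
Step 2: A 1,2-hydride shift from the adjacent isopropyl carbon moves the positive charge from the secondary centre to an adjacent carbon, generating a more stable tertiary carbocation.
Step 3: A weak base (a water (or ethanol) molecule from the solvent) removes a proton from a carbon adjacent to the cationic centre; the electrons of that C–H bond become the new π(C=C) bond, giving the alkene.
Total: 3 elementary steps.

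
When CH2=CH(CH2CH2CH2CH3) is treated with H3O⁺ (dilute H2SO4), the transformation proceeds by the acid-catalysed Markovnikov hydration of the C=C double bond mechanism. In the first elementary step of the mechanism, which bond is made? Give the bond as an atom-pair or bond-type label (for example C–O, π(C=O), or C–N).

C–H

Step 1: Protonation of the alkene by H3O⁺: the π bond acts as the nucleophile and picks up H⁺, giving the more stable (Markovnikov) secondary carbocation. H2O is released.
The bond formed in this step is the C–H bond.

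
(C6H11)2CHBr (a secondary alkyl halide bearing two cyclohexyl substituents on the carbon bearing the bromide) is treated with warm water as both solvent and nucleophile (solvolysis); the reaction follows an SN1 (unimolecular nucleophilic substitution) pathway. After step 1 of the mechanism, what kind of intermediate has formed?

Step 1: The C–Br bond breaks with both electrons going to the bromide; Br⁻ leaves and a secondary carbocation remains.
After step 1 the species present is a secondary carbocation.

secondary carbocation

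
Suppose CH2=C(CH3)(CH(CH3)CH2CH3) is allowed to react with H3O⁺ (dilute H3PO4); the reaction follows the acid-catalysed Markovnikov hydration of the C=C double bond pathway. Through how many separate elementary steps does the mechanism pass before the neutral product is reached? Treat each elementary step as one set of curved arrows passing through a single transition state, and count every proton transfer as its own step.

3

Step 1: The π electrons of the C=C bond attack a proton of H3O⁺; Markovnikov addition places the new C–H on the less-substituted alkene carbon, so the positive charge ends up on the more-substituted carbon — a tertiary carbocation. H2O is released.
(No 1,2-shift: no single shift to an adjacent carbon would give a more stable cation.)
Step 2: A lone pair on the oxygen of H2O attacks the carbocation, forming a C–O bond and an oxonium ion (a protonated alcohol).
Step 3: H2O removes a proton from the oxonium oxygen, regenerating H3O⁺ and giving the neutral alcohol.
Total: 3 elementary steps.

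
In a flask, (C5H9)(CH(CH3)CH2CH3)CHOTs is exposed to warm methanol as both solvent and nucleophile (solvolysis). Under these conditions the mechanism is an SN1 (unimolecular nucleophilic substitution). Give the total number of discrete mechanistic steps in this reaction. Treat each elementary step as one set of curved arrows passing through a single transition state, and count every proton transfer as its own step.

4

Step 1: The C–O bond breaks with both electrons going to the tosylate; TsO⁻ leaves and a secondary carbocation remains.
Step 2: Carbocation rearrangement: a 1,2-hydride shift from the adjacent sec-butyl carbon converts the initially-formed secondary cation into the more stable tertiary cation.
Step 3: CH3OH donates an oxygen lone pair into the empty p orbital of the cation, giving a protonated ether (an oxonium ion).
Step 4: Deprotonation of the oxonium oxygen by solvent methanol yields the neutral ether.
Total: 4 elementary steps.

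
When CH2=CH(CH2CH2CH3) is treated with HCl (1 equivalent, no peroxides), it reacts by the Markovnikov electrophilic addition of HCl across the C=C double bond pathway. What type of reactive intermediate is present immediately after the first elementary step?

secondary carbocation

Step 1: The π electrons of the C=C bond attack a proton of HCl; Markovnikov addition places the new C–H on the less-substituted alkene carbon, so the positive charge ends up on the more-substituted carbon — a secondary carbocation. The H–Cl bond breaks heterolytically, releasing Cl⁻.
After step 1 the species present is a secondary carbocation.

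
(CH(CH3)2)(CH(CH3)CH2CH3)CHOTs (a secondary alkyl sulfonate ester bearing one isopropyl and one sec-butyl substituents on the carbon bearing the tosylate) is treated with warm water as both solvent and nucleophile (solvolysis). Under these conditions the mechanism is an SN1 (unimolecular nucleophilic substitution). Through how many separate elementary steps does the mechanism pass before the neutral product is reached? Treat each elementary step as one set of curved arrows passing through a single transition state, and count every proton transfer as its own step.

4

Step 1: The C–O bond breaks with both electrons going to the tosylate; TsO⁻ leaves and a secondary carbocation remains.
Step 2: A hydride (H with its bonding pair) migrates from the adjacent isopropyl carbon to the cationic centre — a 1,2-hydride shift — upgrading the secondary cation to a tertiary one.
Step 3: Nucleophilic capture: the oxygen of H2O bonds to the cationic carbon, producing an oxonium-ion intermediate.
Step 4: Proton transfer from the O–H of the oxonium ion to a solvent molecule delivers the neutral alcohol.
Total: 4 elementary steps.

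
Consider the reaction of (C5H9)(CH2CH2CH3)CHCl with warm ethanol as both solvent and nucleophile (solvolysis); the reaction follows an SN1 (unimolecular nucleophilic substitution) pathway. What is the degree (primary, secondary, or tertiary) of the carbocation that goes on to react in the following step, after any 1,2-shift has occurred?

Step 1: Ionisation: the C–Cl σ-bond cleaves heterolytically; both bonding electrons depart with Cl⁻, leaving a secondary carbocation at the α-carbon.
Step 2: A 1,2-hydride shift from the adjacent cyclopentyl carbon moves the positive charge from the secondary centre to an adjacent carbon, generating a more stable tertiary carbocation.
The cation rearranges from secondary to tertiary via a 1,2-hydride shift from the adjacent cyclopentyl carbon; the tertiary cation is what reacts next.

tertiary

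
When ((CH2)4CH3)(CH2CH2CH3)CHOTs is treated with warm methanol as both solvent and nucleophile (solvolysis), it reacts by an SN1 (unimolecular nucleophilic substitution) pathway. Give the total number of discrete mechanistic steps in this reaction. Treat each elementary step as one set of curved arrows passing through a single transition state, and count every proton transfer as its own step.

3

Step 1: Unassisted departure of TsO⁻ (taking the C–O bonding pair) generates a secondary carbocation.
(No 1,2-shift: no single shift to an adjacent carbon would give a more stable cation.)
Step 2: A lone pair on the oxygen of CH3OH attacks the carbocation, forming a new C–O σ-bond and an oxonium ion.
Step 3: Proton transfer from the O–H of the oxonium ion to a solvent molecule delivers the neutral ether.
Total: 3 elementary steps.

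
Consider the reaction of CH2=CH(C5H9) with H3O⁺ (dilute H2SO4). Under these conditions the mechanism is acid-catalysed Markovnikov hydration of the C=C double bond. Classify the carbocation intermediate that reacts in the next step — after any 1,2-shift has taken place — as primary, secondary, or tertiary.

Step 1: Protonation of the alkene by H3O⁺: the π bond acts as the nucleophile and picks up H⁺, giving the more stable (Markovnikov) secondary carbocation. H2O is released.
Step 2: A 1,2-hydride shift from the adjacent cyclopentyl carbon moves the positive charge from the secondary centre to an adjacent carbon, generating a more stable tertiary carbocation.
The cation rearranges from secondary to tertiary via a 1,2-hydride shift from the adjacent cyclopentyl carbon; the tertiary cation is what reacts next.

tertiary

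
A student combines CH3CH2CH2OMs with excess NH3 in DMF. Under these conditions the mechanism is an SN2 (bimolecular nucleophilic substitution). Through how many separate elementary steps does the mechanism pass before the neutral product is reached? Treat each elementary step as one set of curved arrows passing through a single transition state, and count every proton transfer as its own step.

Step 1: A lone pair on the N of NH3 attacks the α-carbon from the back side while the C–O bond breaks; both bonding electrons leave with MsO⁻. The product of this concerted step is an alkylammonium ion.
Step 2: A second equivalent of NH3 removes a proton from the N, giving the neutral product.
Total: 2 elementary steps.

2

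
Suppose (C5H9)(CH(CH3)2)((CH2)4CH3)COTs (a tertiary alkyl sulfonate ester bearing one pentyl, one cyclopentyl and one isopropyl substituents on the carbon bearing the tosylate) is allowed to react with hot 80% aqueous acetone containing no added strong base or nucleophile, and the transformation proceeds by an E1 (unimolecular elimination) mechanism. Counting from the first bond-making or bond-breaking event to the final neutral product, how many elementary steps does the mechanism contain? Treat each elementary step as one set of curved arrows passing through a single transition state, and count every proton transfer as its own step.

2

Step 1: Ionisation: the C–O σ-bond cleaves heterolytically; both bonding electrons depart with TsO⁻, leaving a tertiary carbocation at the α-carbon.
(No 1,2-shift: no single shift to an adjacent carbon would give a more stable cation.)
Step 2: A water molecule (solvent) deprotonates a β-carbon; as the C–H bond breaks, those electrons form the new alkene π bond.
Total: 2 elementary steps.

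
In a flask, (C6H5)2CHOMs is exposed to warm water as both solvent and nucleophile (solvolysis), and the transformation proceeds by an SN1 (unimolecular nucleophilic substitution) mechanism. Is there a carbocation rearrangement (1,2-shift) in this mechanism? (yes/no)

The first-formed carbocation is secondary.
No single 1,2-shift to an adjacent carbon would produce a more-substituted cation than the one already present, so no rearrangement occurs.

no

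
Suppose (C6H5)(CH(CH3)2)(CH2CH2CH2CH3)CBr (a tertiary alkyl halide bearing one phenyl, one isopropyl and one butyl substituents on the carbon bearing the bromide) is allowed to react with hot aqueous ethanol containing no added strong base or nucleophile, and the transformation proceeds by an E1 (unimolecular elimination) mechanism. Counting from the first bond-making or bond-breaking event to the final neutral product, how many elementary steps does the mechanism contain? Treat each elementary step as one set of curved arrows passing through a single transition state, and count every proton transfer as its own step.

Step 1: Unassisted departure of Br⁻ (taking the C–Br bonding pair) generates a tertiary carbocation.
(No 1,2-shift: no single shift to an adjacent carbon would give a more stable cation.)
Step 2: A water (or ethanol) molecule (solvent) deprotonates a β-carbon; as the C–H bond breaks, those electrons form the new alkene π bond.
Total: 2 elementary steps.

2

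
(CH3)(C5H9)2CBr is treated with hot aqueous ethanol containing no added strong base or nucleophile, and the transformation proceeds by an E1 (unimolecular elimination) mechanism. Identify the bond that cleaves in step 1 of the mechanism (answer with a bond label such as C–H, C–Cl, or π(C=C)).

C–Br

Step 1: Unassisted departure of Br⁻ (taking the C–Br bonding pair) generates a tertiary carbocation.
The bond broken in this step is the C–Br bond.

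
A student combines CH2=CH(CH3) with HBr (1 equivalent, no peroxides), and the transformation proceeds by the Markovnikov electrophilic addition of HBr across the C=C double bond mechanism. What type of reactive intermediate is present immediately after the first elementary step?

secondary carbocation

Step 1: Protonation of the alkene by HBr: the π bond acts as the nucleophile and picks up H⁺, giving the more stable (Markovnikov) secondary carbocation. The H–Br bond breaks heterolytically, releasing Br⁻.
After step 1 the species present is a secondary carbocation.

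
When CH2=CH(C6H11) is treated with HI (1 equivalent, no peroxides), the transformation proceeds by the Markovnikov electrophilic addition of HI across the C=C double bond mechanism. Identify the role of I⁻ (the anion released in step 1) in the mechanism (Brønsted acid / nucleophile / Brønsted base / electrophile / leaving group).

Step 3: The I⁻ anion donates a lone pair to the carbocation, forming the new C–I σ-bond and giving the neutral alkyl halide.
I⁻ (the anion released in step 1) donates an electron pair to form a new σ-bond to carbon — it is the nucleophile.

nucleophile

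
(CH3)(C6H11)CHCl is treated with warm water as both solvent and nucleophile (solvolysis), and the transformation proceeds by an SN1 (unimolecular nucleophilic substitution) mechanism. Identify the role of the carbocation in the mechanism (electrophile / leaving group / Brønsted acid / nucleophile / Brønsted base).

electrophile

Step 3: A lone pair on the oxygen of H2O attacks the carbocation, forming a new C–O σ-bond and an oxonium ion.
The carbocation accepts an electron pair into an empty or π* orbital — it is the electrophile.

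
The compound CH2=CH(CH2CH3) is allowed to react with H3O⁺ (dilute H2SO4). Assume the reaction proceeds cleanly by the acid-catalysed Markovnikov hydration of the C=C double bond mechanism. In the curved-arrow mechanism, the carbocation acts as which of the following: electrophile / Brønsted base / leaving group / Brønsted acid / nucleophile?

electrophile

Step 2: Water acts as the nucleophile: an oxygen lone pair bonds to the cationic carbon, giving an oxonium-ion intermediate.
The carbocation accepts an electron pair into an empty or π* orbital — it is the electrophile.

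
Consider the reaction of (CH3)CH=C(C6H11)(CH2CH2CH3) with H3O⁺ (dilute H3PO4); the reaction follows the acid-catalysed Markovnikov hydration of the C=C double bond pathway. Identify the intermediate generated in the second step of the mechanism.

oxonium ion

Step 1: Electrophilic addition begins with the π(C=C) electrons forming a bond to the proton of H3O⁺. Following Markovnikov's rule, the resulting cation is tertiary. H2O is released.
Step 2: A lone pair on the oxygen of H2O attacks the carbocation, forming a C–O bond and an oxonium ion (a protonated alcohol).
After step 2 the species present is an oxonium ion.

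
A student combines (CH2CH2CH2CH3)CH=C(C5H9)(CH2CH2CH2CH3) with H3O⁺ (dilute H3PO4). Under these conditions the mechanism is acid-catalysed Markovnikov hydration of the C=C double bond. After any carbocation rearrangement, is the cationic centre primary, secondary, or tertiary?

tertiary

Step 1: The π electrons of the C=C bond attack a proton of H3O⁺; Markovnikov addition places the new C–H on the less-substituted alkene carbon, so the positive charge ends up on the more-substituted carbon — a tertiary carbocation. H2O is released.
No single 1,2-shift to an adjacent carbon would give a more-substituted cation, so no rearrangement occurs.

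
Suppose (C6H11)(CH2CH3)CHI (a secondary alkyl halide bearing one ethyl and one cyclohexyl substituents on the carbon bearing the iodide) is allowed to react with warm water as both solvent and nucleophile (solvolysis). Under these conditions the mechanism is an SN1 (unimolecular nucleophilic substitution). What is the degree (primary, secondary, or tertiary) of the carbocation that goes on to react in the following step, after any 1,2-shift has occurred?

tertiary

Step 1: Rate-determining heterolysis of the C–I bond gives I⁻ and a secondary carbocation.
Step 2: A 1,2-hydride shift from the adjacent cyclohexyl carbon moves the positive charge from the secondary centre to an adjacent carbon, generating a more stable tertiary carbocation.
The cation rearranges from secondary to tertiary via a 1,2-hydride shift from the adjacent cyclohexyl carbon; the tertiary cation is what reacts next.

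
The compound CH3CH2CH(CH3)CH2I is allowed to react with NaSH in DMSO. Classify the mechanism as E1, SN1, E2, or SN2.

Conditions: a primary substrate with a strong nucleophile in the polar aprotic solvent DMSO.
These conditions are the textbook signature of the SN2 pathway.
An unhindered substrate with a strong nucleophile in a polar aprotic solvent favours one-step backside displacement.

SN2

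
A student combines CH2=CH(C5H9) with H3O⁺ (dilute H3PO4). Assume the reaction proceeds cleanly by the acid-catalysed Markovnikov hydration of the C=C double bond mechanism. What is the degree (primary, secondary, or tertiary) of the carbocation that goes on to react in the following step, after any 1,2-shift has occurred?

tertiary

Step 1: The π electrons of the C=C bond attack a proton of H3O⁺; Markovnikov addition places the new C–H on the less-substituted alkene carbon, so the positive charge ends up on the more-substituted carbon — a secondary carbocation. H2O is released.
Step 2: Carbocation rearrangement: a 1,2-hydride shift from the adjacent cyclopentyl carbon converts the initially-formed secondary cation into the more stable tertiary cation.
The cation rearranges from secondary to tertiary via a 1,2-hydride shift from the adjacent cyclopentyl carbon; the tertiary cation is what reacts next.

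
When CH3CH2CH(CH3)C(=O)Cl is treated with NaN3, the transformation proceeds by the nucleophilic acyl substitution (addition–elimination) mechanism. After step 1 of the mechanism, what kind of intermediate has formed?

tetrahedral intermediate

Step 1: N3⁻ adds to the carbonyl carbon; the C=O π electrons shift onto oxygen and a tetrahedral alkoxide intermediate forms.
After step 1 the species present is a tetrahedral intermediate.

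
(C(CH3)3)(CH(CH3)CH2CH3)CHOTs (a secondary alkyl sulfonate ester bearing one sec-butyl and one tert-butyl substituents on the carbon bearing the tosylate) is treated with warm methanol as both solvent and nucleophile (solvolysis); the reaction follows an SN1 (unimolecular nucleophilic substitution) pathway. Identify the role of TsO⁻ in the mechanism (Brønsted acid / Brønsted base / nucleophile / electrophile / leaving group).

leaving group

Step 1: Ionisation: the C–O σ-bond cleaves heterolytically; both bonding electrons depart with TsO⁻, leaving a secondary carbocation at the α-carbon.
TsO⁻ departs with both electrons of the breaking σ-bond — that is the definition of a leaving group.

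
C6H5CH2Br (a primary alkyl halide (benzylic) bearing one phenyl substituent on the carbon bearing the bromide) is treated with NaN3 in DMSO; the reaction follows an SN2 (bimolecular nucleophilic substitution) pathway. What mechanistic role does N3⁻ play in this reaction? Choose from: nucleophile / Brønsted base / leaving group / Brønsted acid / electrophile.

nucleophile

Step 1: Backside attack by N3⁻ on the carbon bearing the bromide: the new C–N bond forms as the C–Br bond breaks, with Walden inversion at carbon.
N3⁻ donates an electron pair to form a new σ-bond to carbon — it is the nucleophile.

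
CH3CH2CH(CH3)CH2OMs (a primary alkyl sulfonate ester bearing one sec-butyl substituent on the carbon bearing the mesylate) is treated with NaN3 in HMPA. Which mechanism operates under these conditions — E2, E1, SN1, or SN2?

Conditions: a primary substrate with a strong nucleophile in the polar aprotic solvent HMPA.
These conditions are the textbook signature of the SN2 pathway.
An unhindered substrate with a strong nucleophile in a polar aprotic solvent favours one-step backside displacement.

SN2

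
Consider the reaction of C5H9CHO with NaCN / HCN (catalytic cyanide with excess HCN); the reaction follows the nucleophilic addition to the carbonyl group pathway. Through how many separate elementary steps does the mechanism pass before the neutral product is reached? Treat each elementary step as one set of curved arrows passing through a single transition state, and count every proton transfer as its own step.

2

Step 1: CN⁻ attacks the sp² carbonyl carbon; the C=O π bond breaks and the electrons end up as a lone pair on the alkoxide oxygen of the tetrahedral intermediate.
Step 2: Proton transfer from HCN to the alkoxide furnishes a cyanohydrin (and releases another CN⁻ to continue the reaction).
Total: 2 elementary steps.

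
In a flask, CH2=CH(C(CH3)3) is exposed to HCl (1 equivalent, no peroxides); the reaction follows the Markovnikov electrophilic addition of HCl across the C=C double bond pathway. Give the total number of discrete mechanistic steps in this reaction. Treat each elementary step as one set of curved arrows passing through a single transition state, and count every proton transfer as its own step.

Step 1: The π electrons of the C=C bond attack a proton of HCl; Markovnikov addition places the new C–H on the less-substituted alkene carbon, so the positive charge ends up on the more-substituted carbon — a secondary carbocation. The H–Cl bond breaks heterolytically, releasing Cl⁻.
Step 2: Carbocation rearrangement: a 1,2-methyl shift from the adjacent tert-butyl carbon converts the initially-formed secondary cation into the more stable tertiary cation.
Step 3: Nucleophilic attack by Cl⁻ on the carbocation completes the addition, giving R–Cl.
Total: 3 elementary steps.

3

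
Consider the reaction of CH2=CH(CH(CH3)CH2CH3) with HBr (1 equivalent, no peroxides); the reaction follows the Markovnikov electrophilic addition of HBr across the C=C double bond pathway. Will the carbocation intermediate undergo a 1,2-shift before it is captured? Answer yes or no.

The first-formed carbocation is secondary.
The adjacent sec-butyl carbon already bears 2 other carbon substituents and has a hydrogen to migrate; after a 1,2-hydride shift from that carbon the positive charge sits on a tertiary centre.
Tertiary is more stable than secondary, so the shift occurs.

yes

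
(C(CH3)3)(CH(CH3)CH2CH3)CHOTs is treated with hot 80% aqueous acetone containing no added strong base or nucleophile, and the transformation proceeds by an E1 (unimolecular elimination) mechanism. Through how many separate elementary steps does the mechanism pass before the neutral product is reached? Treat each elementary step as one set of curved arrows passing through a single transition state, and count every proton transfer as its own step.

3

Step 1: The C–O bond breaks with both electrons going to the tosylate; TsO⁻ leaves and a secondary carbocation remains.
Step 2: A hydride (H with its bonding pair) migrates from the adjacent sec-butyl carbon to the cationic centre — a 1,2-hydride shift — upgrading the secondary cation to a tertiary one.
Step 3: Loss of a β-proton to a water molecule of the solvent: the C–H bonding pair collapses toward the cationic carbon to form the C=C π bond, yielding the alkene.
Total: 3 elementary steps.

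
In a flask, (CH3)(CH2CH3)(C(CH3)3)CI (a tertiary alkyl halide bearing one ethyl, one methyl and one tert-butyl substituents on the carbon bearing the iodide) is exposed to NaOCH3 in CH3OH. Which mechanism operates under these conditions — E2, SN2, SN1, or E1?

E2

Conditions: a strong base with a tertiary substrate bearing a β-hydrogen.
These conditions are the textbook signature of the E2 pathway.
A strong (often hindered) base removes a β-H in concert with loss of the leaving group — bimolecular elimination.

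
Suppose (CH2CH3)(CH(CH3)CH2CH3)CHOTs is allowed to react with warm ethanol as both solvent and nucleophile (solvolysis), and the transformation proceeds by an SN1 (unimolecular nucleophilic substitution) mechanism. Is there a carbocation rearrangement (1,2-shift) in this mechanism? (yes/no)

The first-formed carbocation is secondary.
The adjacent sec-butyl carbon already bears 2 other carbon substituents and has a hydrogen to migrate; after a 1,2-hydride shift from that carbon the positive charge sits on a tertiary centre.
Tertiary is more stable than secondary, so the shift occurs.

yes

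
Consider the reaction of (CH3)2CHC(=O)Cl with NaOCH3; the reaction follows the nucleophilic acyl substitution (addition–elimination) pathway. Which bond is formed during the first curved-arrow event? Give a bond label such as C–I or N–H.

Step 1: CH3O⁻ adds to the carbonyl carbon; the C=O π electrons shift onto oxygen and a tetrahedral alkoxide intermediate forms.
The bond formed in this step is the C–O bond.

C–O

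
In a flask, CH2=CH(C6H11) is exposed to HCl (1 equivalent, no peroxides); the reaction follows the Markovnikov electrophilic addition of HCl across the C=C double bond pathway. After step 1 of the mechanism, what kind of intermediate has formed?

secondary carbocation

Step 1: The π electrons of the C=C bond attack a proton of HCl; Markovnikov addition places the new C–H on the less-substituted alkene carbon, so the positive charge ends up on the more-substituted carbon — a secondary carbocation. The H–Cl bond breaks heterolytically, releasing Cl⁻.
After step 1 the species present is a secondary carbocation.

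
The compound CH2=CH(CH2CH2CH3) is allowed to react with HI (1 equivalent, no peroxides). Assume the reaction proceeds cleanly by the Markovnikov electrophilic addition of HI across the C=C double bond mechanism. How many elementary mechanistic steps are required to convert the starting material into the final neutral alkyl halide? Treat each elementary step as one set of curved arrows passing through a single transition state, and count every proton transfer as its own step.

2

Step 1: Protonation of the alkene by HI: the π bond acts as the nucleophile and picks up H⁺, giving the more stable (Markovnikov) secondary carbocation. The H–I bond breaks heterolytically, releasing I⁻.
(No 1,2-shift: no single shift to an adjacent carbon would give a more stable cation.)
Step 2: I⁻ captures the cation: a lone pair on I⁻ fills the empty p orbital, producing the alkyl halide product.
Total: 2 elementary steps.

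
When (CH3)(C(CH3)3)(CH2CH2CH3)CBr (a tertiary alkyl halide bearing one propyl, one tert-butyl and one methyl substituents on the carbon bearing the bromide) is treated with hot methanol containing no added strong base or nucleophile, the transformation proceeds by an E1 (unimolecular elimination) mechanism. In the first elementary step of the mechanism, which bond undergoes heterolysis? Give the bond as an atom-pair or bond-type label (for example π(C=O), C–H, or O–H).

C–Br

Step 1: The C–Br bond breaks with both electrons going to the bromide; Br⁻ leaves and a tertiary carbocation remains.
The bond broken in this step is the C–Br bond.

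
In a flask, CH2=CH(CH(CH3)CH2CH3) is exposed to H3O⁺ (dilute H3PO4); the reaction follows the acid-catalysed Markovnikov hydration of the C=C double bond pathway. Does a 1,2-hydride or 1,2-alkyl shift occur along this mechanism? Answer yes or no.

yes

The first-formed carbocation is secondary.
The adjacent sec-butyl carbon already bears 2 other carbon substituents and has a hydrogen to migrate; after a 1,2-hydride shift from that carbon the positive charge sits on a tertiary centre.
Tertiary is more stable than secondary, so the shift occurs.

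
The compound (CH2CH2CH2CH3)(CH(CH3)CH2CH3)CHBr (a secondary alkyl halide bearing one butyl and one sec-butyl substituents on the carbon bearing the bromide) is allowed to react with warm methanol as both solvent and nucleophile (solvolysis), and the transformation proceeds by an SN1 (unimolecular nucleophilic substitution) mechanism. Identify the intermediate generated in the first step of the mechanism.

secondary carbocation

Step 1: Rate-determining heterolysis of the C–Br bond gives Br⁻ and a secondary carbocation.
After step 1 the species present is a secondary carbocation.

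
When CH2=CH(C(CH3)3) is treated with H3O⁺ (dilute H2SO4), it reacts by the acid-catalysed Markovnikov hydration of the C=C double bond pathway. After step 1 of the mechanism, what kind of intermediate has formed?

Step 1: Electrophilic addition begins with the π(C=C) electrons forming a bond to the proton of H3O⁺. Following Markovnikov's rule, the resulting cation is secondary. H2O is released.
After step 1 the species present is a secondary carbocation.

secondary carbocation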